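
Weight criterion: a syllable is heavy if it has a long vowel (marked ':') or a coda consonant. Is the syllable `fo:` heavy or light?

heavy

`fo:`: long vowel, open (no coda). Long vowel → heavy.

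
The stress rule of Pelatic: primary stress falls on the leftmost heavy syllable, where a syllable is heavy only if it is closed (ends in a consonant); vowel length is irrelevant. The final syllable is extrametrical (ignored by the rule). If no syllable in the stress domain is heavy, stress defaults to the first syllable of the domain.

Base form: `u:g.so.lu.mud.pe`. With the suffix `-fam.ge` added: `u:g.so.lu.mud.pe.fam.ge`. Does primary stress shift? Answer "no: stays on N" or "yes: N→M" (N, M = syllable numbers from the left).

Base `u:g.so.lu.mud.pe` (5 syllables):
  The final syllable (5, pe) is extrametrical; the stress domain is syllables 1–4.
  Weights: 1 u:g H, 2 so L, 3 lu L, 4 mud H.
  Heavy syllables in the domain: 1, 4. The leftmost is syllable 1 (u:g).
  → primary stress on syllable 1.
Suffixed `u:g.so.lu.mud.pe.fam.ge` (7 syllables):
  The final syllable (7, ge) is extrametrical; the stress domain is syllables 1–6.
  Weights: 1 u:g H, 2 so L, 3 lu L, 4 mud H, 5 pe L, 6 fam H.
  Heavy syllables in the domain: 1, 4, 6. The leftmost is syllable 1 (u:g).
  → primary stress on syllable 1.

no: stays on 1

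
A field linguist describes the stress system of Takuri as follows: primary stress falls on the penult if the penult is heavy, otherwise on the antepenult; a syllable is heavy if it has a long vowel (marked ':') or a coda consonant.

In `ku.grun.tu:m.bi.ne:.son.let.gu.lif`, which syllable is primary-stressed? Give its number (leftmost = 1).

Weights: 7 let H, 8 gu L, 9 lif H.
The penult (syllable 8, gu) is light, so stress falls on the antepenult (syllable 7, let).
Primary stress: syllable 7 → ku.grun.tu:m.bi.ne:.son.ˈlet.gu.lif.

7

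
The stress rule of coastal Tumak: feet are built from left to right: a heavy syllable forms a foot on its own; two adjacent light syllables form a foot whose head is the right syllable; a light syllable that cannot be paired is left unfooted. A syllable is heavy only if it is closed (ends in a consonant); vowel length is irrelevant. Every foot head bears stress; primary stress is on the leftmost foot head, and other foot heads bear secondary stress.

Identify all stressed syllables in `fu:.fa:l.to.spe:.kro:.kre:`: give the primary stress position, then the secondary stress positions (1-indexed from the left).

primary 2, secondary 4, 6

Weights: 1 fu: L, 2 fa:l H, 3 to L, 4 spe: L, 5 kro: L, 6 kre: L.
Parse left to right (heavy = foot alone; LL = one foot; stranded L unfooted): fu: (ˈfa:l) (to.ˈspe:) (kro:.ˈkre:).
Foot heads: 2, 4, 6.
Primary stress on the leftmost head = syllable 2.
Secondary stress on 4, 6: fu:.ˈfa:l.to.ˌspe:.kro:.ˌkre:.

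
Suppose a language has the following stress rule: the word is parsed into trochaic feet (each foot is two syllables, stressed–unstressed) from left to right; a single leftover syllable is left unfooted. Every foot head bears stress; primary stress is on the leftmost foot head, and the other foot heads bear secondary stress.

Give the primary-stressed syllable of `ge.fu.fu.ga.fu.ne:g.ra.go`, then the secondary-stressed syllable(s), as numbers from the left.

Parse left to right into trochaic (ˈσσ) feet: (ˈge.fu) (ˈfu.ga) (ˈfu.ne:g) (ˈra.go).
Foot heads (stressed positions): 1, 3, 5, 7.
End Rule Leftmost: primary stress on the leftmost head = syllable 1.
Secondary stress on 3, 5, 7: ˈge.fu.ˌfu.ga.ˌfu.ne:g.ˌra.go.

primary 1, secondary 3, 5, 7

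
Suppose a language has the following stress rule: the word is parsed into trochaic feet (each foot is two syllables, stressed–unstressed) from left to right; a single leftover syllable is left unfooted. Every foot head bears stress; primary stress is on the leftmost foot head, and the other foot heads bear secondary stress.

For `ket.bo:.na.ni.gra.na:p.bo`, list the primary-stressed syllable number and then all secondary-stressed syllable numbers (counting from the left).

primary 1, secondary 3, 5

Parse left to right into trochaic (ˈσσ) feet: (ˈket.bo:) (ˈna.ni) (ˈgra.na:p) bo. Syllable 7 is left unfooted.
Foot heads (stressed positions): 1, 3, 5.
End Rule Leftmost: primary stress on the leftmost head = syllable 1.
Secondary stress on 3, 5: ˈket.bo:.ˌna.ni.ˌgra.na:p.bo.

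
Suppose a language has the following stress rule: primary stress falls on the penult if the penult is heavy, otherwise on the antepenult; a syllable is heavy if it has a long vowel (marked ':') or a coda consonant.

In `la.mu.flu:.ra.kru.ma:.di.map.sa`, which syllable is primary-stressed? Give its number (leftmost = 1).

8

Weights: 7 di L, 8 map H, 9 sa L.
The penult (syllable 8, map) is heavy, so it takes stress.
Primary stress: syllable 8 → la.mu.flu:.ra.kru.ma:.di.ˈmap.sa.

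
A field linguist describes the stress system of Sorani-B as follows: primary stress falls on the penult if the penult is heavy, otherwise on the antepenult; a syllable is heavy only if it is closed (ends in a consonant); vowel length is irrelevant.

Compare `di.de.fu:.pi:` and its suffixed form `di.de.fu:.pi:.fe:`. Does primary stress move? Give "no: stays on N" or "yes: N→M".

yes: 2→3

Base `di.de.fu:.pi:` (4 syllables):
  Weights: 2 de L, 3 fu: L, 4 pi: L.
  The penult (syllable 3, fu:) is light, so stress falls on the antepenult (syllable 2, de).
  → primary stress on syllable 2.
Suffixed `di.de.fu:.pi:.fe:` (5 syllables):
  Weights: 3 fu: L, 4 pi: L, 5 fe: L.
  The penult (syllable 4, pi:) is light, so stress falls on the antepenult (syllable 3, fu:).
  → primary stress on syllable 3.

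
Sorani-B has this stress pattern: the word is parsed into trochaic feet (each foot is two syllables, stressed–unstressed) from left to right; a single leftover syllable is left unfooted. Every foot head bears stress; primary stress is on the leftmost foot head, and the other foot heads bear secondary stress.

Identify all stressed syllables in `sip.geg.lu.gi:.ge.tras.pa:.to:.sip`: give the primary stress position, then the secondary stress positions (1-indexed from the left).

Parse left to right into trochaic (ˈσσ) feet: (ˈsip.geg) (ˈlu.gi:) (ˈge.tras) (ˈpa:.to:) sip. Syllable 9 is left unfooted.
Foot heads (stressed positions): 1, 3, 5, 7.
End Rule Leftmost: primary stress on the leftmost head = syllable 1.
Secondary stress on 3, 5, 7: ˈsip.geg.ˌlu.gi:.ˌge.tras.ˌpa:.to:.sip.

primary 1, secondary 3, 5, 7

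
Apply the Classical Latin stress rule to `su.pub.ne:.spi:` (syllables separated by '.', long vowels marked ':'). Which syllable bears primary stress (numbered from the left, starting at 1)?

3

Classical Latin: stress the penult if heavy (long vowel or closed), else the antepenult.
Weights: 2 pub H, 3 ne: H, 4 spi: H.
The penult (syllable 3, ne:) is heavy, so it takes stress.
Stress on syllable 3: su.pub.ˈne:.spi:.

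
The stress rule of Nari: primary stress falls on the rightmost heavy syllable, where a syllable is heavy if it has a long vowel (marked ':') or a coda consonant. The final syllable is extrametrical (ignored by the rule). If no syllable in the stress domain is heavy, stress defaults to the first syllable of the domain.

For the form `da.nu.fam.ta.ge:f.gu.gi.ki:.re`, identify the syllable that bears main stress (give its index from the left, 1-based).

8

The final syllable (9, re) is extrametrical; the stress domain is syllables 1–8.
Weights: 1 da L, 2 nu L, 3 fam H, 4 ta L, 5 ge:f H, 6 gu L, 7 gi L, 8 ki: H.
Heavy syllables in the domain: 3, 5, 8. The rightmost is syllable 8 (ki:).
Primary stress: syllable 8 → da.nu.fam.ta.ge:f.gu.gi.ˈki:.re.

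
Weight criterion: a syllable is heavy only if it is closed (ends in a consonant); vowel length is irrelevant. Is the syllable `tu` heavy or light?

light

`tu`: short vowel, open (no coda). Open (no coda) → light.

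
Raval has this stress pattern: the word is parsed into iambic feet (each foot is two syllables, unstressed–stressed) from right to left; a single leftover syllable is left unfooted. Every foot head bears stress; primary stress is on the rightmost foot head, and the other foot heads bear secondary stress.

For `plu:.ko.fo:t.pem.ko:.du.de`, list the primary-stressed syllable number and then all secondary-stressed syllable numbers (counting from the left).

primary 7, secondary 3, 5

Parse right to left into iambic (σˈσ) feet: plu: (ko.ˈfo:t) (pem.ˈko:) (du.ˈde). Syllable 1 is left unfooted.
Foot heads (stressed positions): 3, 5, 7.
End Rule Rightmost: primary stress on the rightmost head = syllable 7.
Secondary stress on 3, 5: plu:.ko.ˌfo:t.pem.ˌko:.du.ˈde.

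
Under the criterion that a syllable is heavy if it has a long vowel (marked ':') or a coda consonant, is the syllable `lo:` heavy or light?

heavy

`lo:`: long vowel, open (no coda). Long vowel → heavy.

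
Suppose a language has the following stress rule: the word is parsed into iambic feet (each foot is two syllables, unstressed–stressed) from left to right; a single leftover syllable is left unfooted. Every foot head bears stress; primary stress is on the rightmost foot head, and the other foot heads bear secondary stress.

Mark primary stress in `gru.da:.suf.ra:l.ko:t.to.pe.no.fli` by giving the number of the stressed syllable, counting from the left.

Parse left to right into iambic (σˈσ) feet: (gru.ˈda:) (suf.ˈra:l) (ko:t.ˈto) (pe.ˈno) fli. Syllable 9 is left unfooted.
Foot heads (stressed positions): 2, 4, 6, 8.
End Rule Rightmost: primary stress on the rightmost head = syllable 8.
Primary stress: syllable 8 → gru.da:.suf.ra:l.ko:t.to.pe.ˈno.fli.

8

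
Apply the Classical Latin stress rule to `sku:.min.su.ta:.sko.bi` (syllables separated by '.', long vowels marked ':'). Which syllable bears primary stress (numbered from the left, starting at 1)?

4

Classical Latin: stress the penult if heavy (long vowel or closed), else the antepenult.
Weights: 4 ta: H, 5 sko L, 6 bi L.
The penult (syllable 5, sko) is light, so stress falls on the antepenult (syllable 4, ta:).
Stress on syllable 4: sku:.min.su.ˈta:.sko.bi.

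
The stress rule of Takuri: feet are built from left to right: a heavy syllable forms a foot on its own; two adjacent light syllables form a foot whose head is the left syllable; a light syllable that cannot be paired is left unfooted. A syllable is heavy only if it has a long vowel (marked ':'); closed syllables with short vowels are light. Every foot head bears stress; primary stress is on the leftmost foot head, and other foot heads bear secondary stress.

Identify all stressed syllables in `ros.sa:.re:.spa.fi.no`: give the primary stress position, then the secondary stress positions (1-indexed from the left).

Weights: 1 ros L, 2 sa: H, 3 re: H, 4 spa L, 5 fi L, 6 no L.
Parse left to right (heavy = foot alone; LL = one foot; stranded L unfooted): ros (ˈsa:) (ˈre:) (ˈspa.fi) no.
Foot heads: 2, 3, 4.
Primary stress on the leftmost head = syllable 2.
Secondary stress on 3, 4: ros.ˈsa:.ˌre:.ˌspa.fi.no.

primary 2, secondary 3, 4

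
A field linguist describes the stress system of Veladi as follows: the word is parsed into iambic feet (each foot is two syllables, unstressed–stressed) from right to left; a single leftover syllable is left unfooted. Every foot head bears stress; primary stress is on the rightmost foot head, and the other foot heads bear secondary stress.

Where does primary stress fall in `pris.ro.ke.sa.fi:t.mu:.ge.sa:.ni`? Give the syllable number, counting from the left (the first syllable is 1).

Parse right to left into iambic (σˈσ) feet: pris (ro.ˈke) (sa.ˈfi:t) (mu:.ˈge) (sa:.ˈni). Syllable 1 is left unfooted.
Foot heads (stressed positions): 3, 5, 7, 9.
End Rule Rightmost: primary stress on the rightmost head = syllable 9.
Primary stress: syllable 9 → pris.ro.ke.sa.fi:t.mu:.ge.sa:.ˈni.

9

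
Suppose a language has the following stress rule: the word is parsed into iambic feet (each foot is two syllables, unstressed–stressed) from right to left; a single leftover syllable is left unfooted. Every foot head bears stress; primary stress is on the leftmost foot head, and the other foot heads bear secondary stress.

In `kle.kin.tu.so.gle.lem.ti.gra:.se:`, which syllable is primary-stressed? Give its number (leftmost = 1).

3

Parse right to left into iambic (σˈσ) feet: kle (kin.ˈtu) (so.ˈgle) (lem.ˈti) (gra:.ˈse:). Syllable 1 is left unfooted.
Foot heads (stressed positions): 3, 5, 7, 9.
End Rule Leftmost: primary stress on the leftmost head = syllable 3.
Primary stress: syllable 3 → kle.kin.ˈtu.so.gle.lem.ti.gra:.se:.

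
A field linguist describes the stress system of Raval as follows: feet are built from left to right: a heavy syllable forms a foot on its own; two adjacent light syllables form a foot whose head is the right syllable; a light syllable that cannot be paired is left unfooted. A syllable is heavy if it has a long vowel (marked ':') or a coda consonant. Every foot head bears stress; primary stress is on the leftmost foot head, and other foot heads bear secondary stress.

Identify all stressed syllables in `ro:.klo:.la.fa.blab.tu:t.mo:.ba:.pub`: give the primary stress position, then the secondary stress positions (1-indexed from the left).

Weights: 1 ro: H, 2 klo: H, 3 la L, 4 fa L, 5 blab H, 6 tu:t H, 7 mo: H, 8 ba: H, 9 pub H.
Parse left to right (heavy = foot alone; LL = one foot; stranded L unfooted): (ˈro:) (ˈklo:) (la.ˈfa) (ˈblab) (ˈtu:t) (ˈmo:) (ˈba:) (ˈpub).
Foot heads: 1, 2, 4, 5, 6, 7, 8, 9.
Primary stress on the leftmost head = syllable 1.
Secondary stress on 2, 4, 5, 6, 7, 8, 9: ˈro:.ˌklo:.la.ˌfa.ˌblab.ˌtu:t.ˌmo:.ˌba:.ˌpub.

primary 1, secondary 2, 4, 5, 6, 7, 8, 9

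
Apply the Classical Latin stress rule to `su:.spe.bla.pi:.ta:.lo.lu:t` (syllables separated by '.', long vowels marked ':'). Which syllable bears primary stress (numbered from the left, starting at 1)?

Classical Latin: stress the penult if heavy (long vowel or closed), else the antepenult.
Weights: 5 ta: H, 6 lo L, 7 lu:t H.
The penult (syllable 6, lo) is light, so stress falls on the antepenult (syllable 5, ta:).
Stress on syllable 5: su:.spe.bla.pi:.ˈta:.lo.lu:t.

5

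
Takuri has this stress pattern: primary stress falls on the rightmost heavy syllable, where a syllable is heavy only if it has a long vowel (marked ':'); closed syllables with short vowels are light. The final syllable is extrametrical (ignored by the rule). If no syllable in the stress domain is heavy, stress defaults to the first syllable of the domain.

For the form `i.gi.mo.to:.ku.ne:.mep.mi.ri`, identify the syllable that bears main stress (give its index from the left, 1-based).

The final syllable (9, ri) is extrametrical; the stress domain is syllables 1–8.
Weights: 1 i L, 2 gi L, 3 mo L, 4 to: H, 5 ku L, 6 ne: H, 7 mep L, 8 mi L.
Heavy syllables in the domain: 4, 6. The rightmost is syllable 6 (ne:).
Primary stress: syllable 6 → i.gi.mo.to:.ku.ˈne:.mep.mi.ri.

6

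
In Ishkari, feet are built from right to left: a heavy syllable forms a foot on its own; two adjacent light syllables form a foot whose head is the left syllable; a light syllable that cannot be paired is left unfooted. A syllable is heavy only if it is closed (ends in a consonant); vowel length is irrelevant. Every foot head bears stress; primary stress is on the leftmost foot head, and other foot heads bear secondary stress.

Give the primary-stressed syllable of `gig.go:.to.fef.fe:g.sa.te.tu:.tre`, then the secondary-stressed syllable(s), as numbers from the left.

primary 1, secondary 2, 4, 5, 6, 8

Weights: 1 gig H, 2 go: L, 3 to L, 4 fef H, 5 fe:g H, 6 sa L, 7 te L, 8 tu: L, 9 tre L.
Parse right to left (heavy = foot alone; LL = one foot; stranded L unfooted): (ˈgig) (ˈgo:.to) (ˈfef) (ˈfe:g) (ˈsa.te) (ˈtu:.tre).
Foot heads: 1, 2, 4, 5, 6, 8.
Primary stress on the leftmost head = syllable 1.
Secondary stress on 2, 4, 5, 6, 8: ˈgig.ˌgo:.to.ˌfef.ˌfe:g.ˌsa.te.ˌtu:.tre.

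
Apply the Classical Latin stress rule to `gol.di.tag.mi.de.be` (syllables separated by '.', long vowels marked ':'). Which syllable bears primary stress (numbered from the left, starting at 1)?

4

Classical Latin: stress the penult if heavy (long vowel or closed), else the antepenult.
Weights: 4 mi L, 5 de L, 6 be L.
The penult (syllable 5, de) is light, so stress falls on the antepenult (syllable 4, mi).
Stress on syllable 4: gol.di.tag.ˈmi.de.be.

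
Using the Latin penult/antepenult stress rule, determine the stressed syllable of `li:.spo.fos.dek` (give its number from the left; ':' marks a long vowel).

3

Classical Latin: stress the penult if heavy (long vowel or closed), else the antepenult.
Weights: 2 spo L, 3 fos H, 4 dek H.
The penult (syllable 3, fos) is heavy, so it takes stress.
Stress on syllable 3: li:.spo.ˈfos.dek.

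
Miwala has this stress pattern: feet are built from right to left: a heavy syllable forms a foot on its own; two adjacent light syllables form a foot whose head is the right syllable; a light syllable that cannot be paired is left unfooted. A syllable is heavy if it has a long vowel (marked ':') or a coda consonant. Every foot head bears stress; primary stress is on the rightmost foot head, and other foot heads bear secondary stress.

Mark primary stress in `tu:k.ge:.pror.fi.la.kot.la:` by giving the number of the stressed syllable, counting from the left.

7

Weights: 1 tu:k H, 2 ge: H, 3 pror H, 4 fi L, 5 la L, 6 kot H, 7 la: H.
Parse right to left (heavy = foot alone; LL = one foot; stranded L unfooted): (ˈtu:k) (ˈge:) (ˈpror) (fi.ˈla) (ˈkot) (ˈla:).
Foot heads: 1, 2, 3, 5, 6, 7.
Primary stress on the rightmost head = syllable 7.
Primary stress: syllable 7 → tu:k.ge:.pror.fi.la.kot.ˈla:.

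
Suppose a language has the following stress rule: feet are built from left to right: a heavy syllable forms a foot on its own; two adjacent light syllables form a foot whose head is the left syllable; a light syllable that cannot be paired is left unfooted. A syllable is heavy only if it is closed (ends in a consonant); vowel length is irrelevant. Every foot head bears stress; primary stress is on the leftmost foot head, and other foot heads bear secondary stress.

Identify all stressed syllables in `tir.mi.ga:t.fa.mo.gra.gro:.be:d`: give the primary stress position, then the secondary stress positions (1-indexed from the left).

primary 1, secondary 3, 4, 6, 8

Weights: 1 tir H, 2 mi L, 3 ga:t H, 4 fa L, 5 mo L, 6 gra L, 7 gro: L, 8 be:d H.
Parse left to right (heavy = foot alone; LL = one foot; stranded L unfooted): (ˈtir) mi (ˈga:t) (ˈfa.mo) (ˈgra.gro:) (ˈbe:d).
Foot heads: 1, 3, 4, 6, 8.
Primary stress on the leftmost head = syllable 1.
Secondary stress on 3, 4, 6, 8: ˈtir.mi.ˌga:t.ˌfa.mo.ˌgra.gro:.ˌbe:d.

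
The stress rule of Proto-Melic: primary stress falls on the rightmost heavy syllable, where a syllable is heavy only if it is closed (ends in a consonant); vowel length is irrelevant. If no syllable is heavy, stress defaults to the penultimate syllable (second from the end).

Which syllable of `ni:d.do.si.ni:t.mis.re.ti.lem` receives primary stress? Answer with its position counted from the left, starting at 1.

Weights: 1 ni:d H, 2 do L, 3 si L, 4 ni:t H, 5 mis H, 6 re L, 7 ti L, 8 lem H.
Heavy syllables in the domain: 1, 4, 5, 8. The rightmost is syllable 8 (lem).
Primary stress: syllable 8 → ni:d.do.si.ni:t.mis.re.ti.ˈlem.

8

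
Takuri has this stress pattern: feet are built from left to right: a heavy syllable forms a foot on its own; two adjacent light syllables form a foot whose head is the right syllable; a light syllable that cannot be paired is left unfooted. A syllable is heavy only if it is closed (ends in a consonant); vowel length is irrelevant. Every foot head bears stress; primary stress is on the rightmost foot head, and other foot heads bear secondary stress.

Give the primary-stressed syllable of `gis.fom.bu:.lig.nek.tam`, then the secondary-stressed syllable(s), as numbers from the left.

primary 6, secondary 1, 2, 4, 5

Weights: 1 gis H, 2 fom H, 3 bu: L, 4 lig H, 5 nek H, 6 tam H.
Parse left to right (heavy = foot alone; LL = one foot; stranded L unfooted): (ˈgis) (ˈfom) bu: (ˈlig) (ˈnek) (ˈtam).
Foot heads: 1, 2, 4, 5, 6.
Primary stress on the rightmost head = syllable 6.
Secondary stress on 1, 2, 4, 5: ˌgis.ˌfom.bu:.ˌlig.ˌnek.ˈtam.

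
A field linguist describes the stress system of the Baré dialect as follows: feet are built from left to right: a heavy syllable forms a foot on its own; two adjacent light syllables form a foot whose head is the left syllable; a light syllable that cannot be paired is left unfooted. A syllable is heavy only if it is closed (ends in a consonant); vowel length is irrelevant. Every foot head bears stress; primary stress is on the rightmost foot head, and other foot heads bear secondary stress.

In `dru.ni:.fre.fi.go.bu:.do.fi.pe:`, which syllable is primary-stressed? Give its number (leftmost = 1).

Weights: 1 dru L, 2 ni: L, 3 fre L, 4 fi L, 5 go L, 6 bu: L, 7 do L, 8 fi L, 9 pe: L.
Parse left to right (heavy = foot alone; LL = one foot; stranded L unfooted): (ˈdru.ni:) (ˈfre.fi) (ˈgo.bu:) (ˈdo.fi) pe:.
Foot heads: 1, 3, 5, 7.
Primary stress on the rightmost head = syllable 7.
Primary stress: syllable 7 → dru.ni:.fre.fi.go.bu:.ˈdo.fi.pe:.

7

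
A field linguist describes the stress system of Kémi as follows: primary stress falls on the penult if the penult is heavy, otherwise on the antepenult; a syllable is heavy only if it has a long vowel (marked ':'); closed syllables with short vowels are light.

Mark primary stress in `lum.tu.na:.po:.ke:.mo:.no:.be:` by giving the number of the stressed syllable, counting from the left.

7

Weights: 6 mo: H, 7 no: H, 8 be: H.
The penult (syllable 7, no:) is heavy, so it takes stress.
Primary stress: syllable 7 → lum.tu.na:.po:.ke:.mo:.ˈno:.be:.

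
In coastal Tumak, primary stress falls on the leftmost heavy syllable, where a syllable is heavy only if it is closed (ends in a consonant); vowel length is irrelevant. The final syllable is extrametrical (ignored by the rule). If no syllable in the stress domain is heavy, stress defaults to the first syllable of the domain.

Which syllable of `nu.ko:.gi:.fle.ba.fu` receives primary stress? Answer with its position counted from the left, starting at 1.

1

The final syllable (6, fu) is extrametrical; the stress domain is syllables 1–5.
Weights: 1 nu L, 2 ko: L, 3 gi: L, 4 fle L, 5 ba L.
No heavy syllable in the domain; default to the first syllable of the domain = syllable 1.
Primary stress: syllable 1 → ˈnu.ko:.gi:.fle.ba.fu.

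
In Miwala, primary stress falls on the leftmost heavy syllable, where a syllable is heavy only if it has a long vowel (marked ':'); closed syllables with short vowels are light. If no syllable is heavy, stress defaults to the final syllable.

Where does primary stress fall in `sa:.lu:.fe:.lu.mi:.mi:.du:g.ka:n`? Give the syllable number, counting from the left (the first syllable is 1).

Weights: 1 sa: H, 2 lu: H, 3 fe: H, 4 lu L, 5 mi: H, 6 mi: H, 7 du:g H, 8 ka:n H.
Heavy syllables in the domain: 1, 2, 3, 5, 6, 7, 8. The leftmost is syllable 1 (sa:).
Primary stress: syllable 1 → ˈsa:.lu:.fe:.lu.mi:.mi:.du:g.ka:n.

1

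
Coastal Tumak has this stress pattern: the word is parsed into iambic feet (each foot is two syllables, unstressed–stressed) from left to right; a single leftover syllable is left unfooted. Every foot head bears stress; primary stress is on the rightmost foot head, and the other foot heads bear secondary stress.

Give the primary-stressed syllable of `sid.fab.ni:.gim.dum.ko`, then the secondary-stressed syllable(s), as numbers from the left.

Parse left to right into iambic (σˈσ) feet: (sid.ˈfab) (ni:.ˈgim) (dum.ˈko).
Foot heads (stressed positions): 2, 4, 6.
End Rule Rightmost: primary stress on the rightmost head = syllable 6.
Secondary stress on 2, 4: sid.ˌfab.ni:.ˌgim.dum.ˈko.

primary 6, secondary 2, 4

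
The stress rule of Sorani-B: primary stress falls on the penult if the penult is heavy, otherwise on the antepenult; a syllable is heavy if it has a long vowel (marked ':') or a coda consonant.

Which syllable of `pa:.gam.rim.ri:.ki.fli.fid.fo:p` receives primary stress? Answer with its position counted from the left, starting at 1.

7

Weights: 6 fli L, 7 fid H, 8 fo:p H.
The penult (syllable 7, fid) is heavy, so it takes stress.
Primary stress: syllable 7 → pa:.gam.rim.ri:.ki.fli.ˈfid.fo:p.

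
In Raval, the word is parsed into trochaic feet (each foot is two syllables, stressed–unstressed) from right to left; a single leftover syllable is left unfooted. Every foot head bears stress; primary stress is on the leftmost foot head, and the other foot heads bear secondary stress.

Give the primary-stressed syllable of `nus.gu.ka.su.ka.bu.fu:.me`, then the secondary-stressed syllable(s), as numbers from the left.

Parse right to left into trochaic (ˈσσ) feet: (ˈnus.gu) (ˈka.su) (ˈka.bu) (ˈfu:.me).
Foot heads (stressed positions): 1, 3, 5, 7.
End Rule Leftmost: primary stress on the leftmost head = syllable 1.
Secondary stress on 3, 5, 7: ˈnus.gu.ˌka.su.ˌka.bu.ˌfu:.me.

primary 1, secondary 3, 5, 7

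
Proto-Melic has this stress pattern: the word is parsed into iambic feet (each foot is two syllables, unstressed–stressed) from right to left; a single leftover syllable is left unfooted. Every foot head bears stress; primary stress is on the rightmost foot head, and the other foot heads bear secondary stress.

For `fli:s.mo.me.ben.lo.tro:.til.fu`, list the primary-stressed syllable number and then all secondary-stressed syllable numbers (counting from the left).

primary 8, secondary 2, 4, 6

Parse right to left into iambic (σˈσ) feet: (fli:s.ˈmo) (me.ˈben) (lo.ˈtro:) (til.ˈfu).
Foot heads (stressed positions): 2, 4, 6, 8.
End Rule Rightmost: primary stress on the rightmost head = syllable 8.
Secondary stress on 2, 4, 6: fli:s.ˌmo.me.ˌben.lo.ˌtro:.til.ˈfu.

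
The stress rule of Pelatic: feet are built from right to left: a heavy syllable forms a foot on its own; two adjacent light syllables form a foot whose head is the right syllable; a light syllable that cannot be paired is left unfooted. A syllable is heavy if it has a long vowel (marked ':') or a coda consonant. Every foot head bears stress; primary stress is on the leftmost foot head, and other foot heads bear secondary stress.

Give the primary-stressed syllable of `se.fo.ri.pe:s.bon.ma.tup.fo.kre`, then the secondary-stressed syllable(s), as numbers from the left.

Weights: 1 se L, 2 fo L, 3 ri L, 4 pe:s H, 5 bon H, 6 ma L, 7 tup H, 8 fo L, 9 kre L.
Parse right to left (heavy = foot alone; LL = one foot; stranded L unfooted): se (fo.ˈri) (ˈpe:s) (ˈbon) ma (ˈtup) (fo.ˈkre).
Foot heads: 3, 4, 5, 7, 9.
Primary stress on the leftmost head = syllable 3.
Secondary stress on 4, 5, 7, 9: se.fo.ˈri.ˌpe:s.ˌbon.ma.ˌtup.fo.ˌkre.

primary 3, secondary 4, 5, 7, 9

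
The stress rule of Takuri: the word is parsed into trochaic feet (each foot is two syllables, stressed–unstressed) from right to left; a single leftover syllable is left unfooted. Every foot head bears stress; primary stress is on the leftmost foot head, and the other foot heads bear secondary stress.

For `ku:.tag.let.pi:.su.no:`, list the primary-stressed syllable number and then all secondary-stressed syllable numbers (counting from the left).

Parse right to left into trochaic (ˈσσ) feet: (ˈku:.tag) (ˈlet.pi:) (ˈsu.no:).
Foot heads (stressed positions): 1, 3, 5.
End Rule Leftmost: primary stress on the leftmost head = syllable 1.
Secondary stress on 3, 5: ˈku:.tag.ˌlet.pi:.ˌsu.no:.

primary 1, secondary 3, 5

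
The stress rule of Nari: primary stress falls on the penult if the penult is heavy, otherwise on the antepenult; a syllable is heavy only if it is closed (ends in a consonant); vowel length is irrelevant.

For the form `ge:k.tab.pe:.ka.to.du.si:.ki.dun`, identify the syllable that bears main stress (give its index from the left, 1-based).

Weights: 7 si: L, 8 ki L, 9 dun H.
The penult (syllable 8, ki) is light, so stress falls on the antepenult (syllable 7, si:).
Primary stress: syllable 7 → ge:k.tab.pe:.ka.to.du.ˈsi:.ki.dun.

7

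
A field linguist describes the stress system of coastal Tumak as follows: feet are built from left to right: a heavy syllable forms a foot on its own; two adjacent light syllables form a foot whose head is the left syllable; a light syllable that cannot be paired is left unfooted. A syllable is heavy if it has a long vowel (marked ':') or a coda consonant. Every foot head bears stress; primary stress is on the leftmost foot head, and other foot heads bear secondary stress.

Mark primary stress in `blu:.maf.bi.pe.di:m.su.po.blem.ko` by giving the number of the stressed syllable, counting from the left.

Weights: 1 blu: H, 2 maf H, 3 bi L, 4 pe L, 5 di:m H, 6 su L, 7 po L, 8 blem H, 9 ko L.
Parse left to right (heavy = foot alone; LL = one foot; stranded L unfooted): (ˈblu:) (ˈmaf) (ˈbi.pe) (ˈdi:m) (ˈsu.po) (ˈblem) ko.
Foot heads: 1, 2, 3, 5, 6, 8.
Primary stress on the leftmost head = syllable 1.
Primary stress: syllable 1 → ˈblu:.maf.bi.pe.di:m.su.po.blem.ko.

1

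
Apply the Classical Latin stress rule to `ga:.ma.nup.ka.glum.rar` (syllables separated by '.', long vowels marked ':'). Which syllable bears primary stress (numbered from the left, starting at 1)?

5

Classical Latin: stress the penult if heavy (long vowel or closed), else the antepenult.
Weights: 4 ka L, 5 glum H, 6 rar H.
The penult (syllable 5, glum) is heavy, so it takes stress.
Stress on syllable 5: ga:.ma.nup.ka.ˈglum.rar.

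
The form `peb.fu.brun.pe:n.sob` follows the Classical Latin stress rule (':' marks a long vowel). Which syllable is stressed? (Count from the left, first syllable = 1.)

4

Classical Latin: stress the penult if heavy (long vowel or closed), else the antepenult.
Weights: 3 brun H, 4 pe:n H, 5 sob H.
The penult (syllable 4, pe:n) is heavy, so it takes stress.
Stress on syllable 4: peb.fu.brun.ˈpe:n.sob.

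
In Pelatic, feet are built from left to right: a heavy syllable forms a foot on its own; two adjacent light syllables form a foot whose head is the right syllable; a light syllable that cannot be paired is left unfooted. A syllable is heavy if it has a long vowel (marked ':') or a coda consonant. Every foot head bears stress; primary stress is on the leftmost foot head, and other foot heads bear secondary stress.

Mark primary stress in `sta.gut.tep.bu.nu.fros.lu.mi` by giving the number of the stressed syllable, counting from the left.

Weights: 1 sta L, 2 gut H, 3 tep H, 4 bu L, 5 nu L, 6 fros H, 7 lu L, 8 mi L.
Parse left to right (heavy = foot alone; LL = one foot; stranded L unfooted): sta (ˈgut) (ˈtep) (bu.ˈnu) (ˈfros) (lu.ˈmi).
Foot heads: 2, 3, 5, 6, 8.
Primary stress on the leftmost head = syllable 2.
Primary stress: syllable 2 → sta.ˈgut.tep.bu.nu.fros.lu.mi.

2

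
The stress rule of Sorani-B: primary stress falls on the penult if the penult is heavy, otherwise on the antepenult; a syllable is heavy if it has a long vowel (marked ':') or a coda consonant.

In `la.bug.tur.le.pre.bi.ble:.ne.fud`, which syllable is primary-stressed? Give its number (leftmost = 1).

7

Weights: 7 ble: H, 8 ne L, 9 fud H.
The penult (syllable 8, ne) is light, so stress falls on the antepenult (syllable 7, ble:).
Primary stress: syllable 7 → la.bug.tur.le.pre.bi.ˈble:.ne.fud.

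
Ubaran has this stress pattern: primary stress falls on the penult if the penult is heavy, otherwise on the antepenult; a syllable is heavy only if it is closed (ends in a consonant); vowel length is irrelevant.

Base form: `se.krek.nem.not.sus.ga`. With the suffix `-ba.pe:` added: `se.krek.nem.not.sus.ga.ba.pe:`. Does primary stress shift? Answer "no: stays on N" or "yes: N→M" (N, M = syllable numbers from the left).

yes: 5→6

Base `se.krek.nem.not.sus.ga` (6 syllables):
  Weights: 4 not H, 5 sus H, 6 ga L.
  The penult (syllable 5, sus) is heavy, so it takes stress.
  → primary stress on syllable 5.
Suffixed `se.krek.nem.not.sus.ga.ba.pe:` (8 syllables):
  Weights: 6 ga L, 7 ba L, 8 pe: L.
  The penult (syllable 7, ba) is light, so stress falls on the antepenult (syllable 6, ga).
  → primary stress on syllable 6.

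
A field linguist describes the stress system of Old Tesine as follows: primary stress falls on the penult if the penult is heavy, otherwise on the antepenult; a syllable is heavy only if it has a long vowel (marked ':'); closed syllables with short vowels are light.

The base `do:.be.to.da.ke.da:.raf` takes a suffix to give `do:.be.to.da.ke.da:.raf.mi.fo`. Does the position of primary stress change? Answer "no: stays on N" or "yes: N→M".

Base `do:.be.to.da.ke.da:.raf` (7 syllables):
  Weights: 5 ke L, 6 da: H, 7 raf L.
  The penult (syllable 6, da:) is heavy, so it takes stress.
  → primary stress on syllable 6.
Suffixed `do:.be.to.da.ke.da:.raf.mi.fo` (9 syllables):
  Weights: 7 raf L, 8 mi L, 9 fo L.
  The penult (syllable 8, mi) is light, so stress falls on the antepenult (syllable 7, raf).
  → primary stress on syllable 7.

yes: 6→7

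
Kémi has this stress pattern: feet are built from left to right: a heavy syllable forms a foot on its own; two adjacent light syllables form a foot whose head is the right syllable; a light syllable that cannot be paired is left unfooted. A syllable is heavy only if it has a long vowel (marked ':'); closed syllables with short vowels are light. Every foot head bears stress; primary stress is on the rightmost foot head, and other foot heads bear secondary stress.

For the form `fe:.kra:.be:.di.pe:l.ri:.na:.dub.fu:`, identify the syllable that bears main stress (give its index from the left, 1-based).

Weights: 1 fe: H, 2 kra: H, 3 be: H, 4 di L, 5 pe:l H, 6 ri: H, 7 na: H, 8 dub L, 9 fu: H.
Parse left to right (heavy = foot alone; LL = one foot; stranded L unfooted): (ˈfe:) (ˈkra:) (ˈbe:) di (ˈpe:l) (ˈri:) (ˈna:) dub (ˈfu:).
Foot heads: 1, 2, 3, 5, 6, 7, 9.
Primary stress on the rightmost head = syllable 9.
Primary stress: syllable 9 → fe:.kra:.be:.di.pe:l.ri:.na:.dub.ˈfu:.

9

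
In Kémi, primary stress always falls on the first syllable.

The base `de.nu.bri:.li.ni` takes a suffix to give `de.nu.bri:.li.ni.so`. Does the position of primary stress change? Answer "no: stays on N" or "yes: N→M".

Base `de.nu.bri:.li.ni` (5 syllables):
  The word has 5 syllables; the first syllable is syllable 1 (de).
  → primary stress on syllable 1.
Suffixed `de.nu.bri:.li.ni.so` (6 syllables):
  The word has 6 syllables; the first syllable is syllable 1 (de).
  → primary stress on syllable 1.

no: stays on 1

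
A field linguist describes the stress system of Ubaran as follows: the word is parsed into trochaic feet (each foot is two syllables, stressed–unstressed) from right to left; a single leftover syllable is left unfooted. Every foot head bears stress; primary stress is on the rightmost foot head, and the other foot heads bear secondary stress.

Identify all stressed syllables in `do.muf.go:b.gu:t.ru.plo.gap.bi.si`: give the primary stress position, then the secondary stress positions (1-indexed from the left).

Parse right to left into trochaic (ˈσσ) feet: do (ˈmuf.go:b) (ˈgu:t.ru) (ˈplo.gap) (ˈbi.si). Syllable 1 is left unfooted.
Foot heads (stressed positions): 2, 4, 6, 8.
End Rule Rightmost: primary stress on the rightmost head = syllable 8.
Secondary stress on 2, 4, 6: do.ˌmuf.go:b.ˌgu:t.ru.ˌplo.gap.ˈbi.si.

primary 8, secondary 2, 4, 6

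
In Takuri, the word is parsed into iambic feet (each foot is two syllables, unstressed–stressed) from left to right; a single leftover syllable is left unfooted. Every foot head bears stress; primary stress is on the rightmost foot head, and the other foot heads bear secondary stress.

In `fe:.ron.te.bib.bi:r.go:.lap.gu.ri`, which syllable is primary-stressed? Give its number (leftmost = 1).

8

Parse left to right into iambic (σˈσ) feet: (fe:.ˈron) (te.ˈbib) (bi:r.ˈgo:) (lap.ˈgu) ri. Syllable 9 is left unfooted.
Foot heads (stressed positions): 2, 4, 6, 8.
End Rule Rightmost: primary stress on the rightmost head = syllable 8.
Primary stress: syllable 8 → fe:.ron.te.bib.bi:r.go:.lap.ˈgu.ri.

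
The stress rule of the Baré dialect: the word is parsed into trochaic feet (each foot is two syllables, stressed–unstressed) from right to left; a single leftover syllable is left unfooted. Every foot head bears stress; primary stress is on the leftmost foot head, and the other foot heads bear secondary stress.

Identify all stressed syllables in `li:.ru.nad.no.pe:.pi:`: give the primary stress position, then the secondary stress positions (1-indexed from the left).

primary 1, secondary 3, 5

Parse right to left into trochaic (ˈσσ) feet: (ˈli:.ru) (ˈnad.no) (ˈpe:.pi:).
Foot heads (stressed positions): 1, 3, 5.
End Rule Leftmost: primary stress on the leftmost head = syllable 1.
Secondary stress on 3, 5: ˈli:.ru.ˌnad.no.ˌpe:.pi:.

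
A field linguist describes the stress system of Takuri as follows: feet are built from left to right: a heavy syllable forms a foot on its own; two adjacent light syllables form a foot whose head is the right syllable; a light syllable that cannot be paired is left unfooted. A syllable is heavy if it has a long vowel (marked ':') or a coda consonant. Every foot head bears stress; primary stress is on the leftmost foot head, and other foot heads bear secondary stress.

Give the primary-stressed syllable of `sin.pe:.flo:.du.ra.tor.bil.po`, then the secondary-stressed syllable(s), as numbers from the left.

Weights: 1 sin H, 2 pe: H, 3 flo: H, 4 du L, 5 ra L, 6 tor H, 7 bil H, 8 po L.
Parse left to right (heavy = foot alone; LL = one foot; stranded L unfooted): (ˈsin) (ˈpe:) (ˈflo:) (du.ˈra) (ˈtor) (ˈbil) po.
Foot heads: 1, 2, 3, 5, 6, 7.
Primary stress on the leftmost head = syllable 1.
Secondary stress on 2, 3, 5, 6, 7: ˈsin.ˌpe:.ˌflo:.du.ˌra.ˌtor.ˌbil.po.

primary 1, secondary 2, 3, 5, 6, 7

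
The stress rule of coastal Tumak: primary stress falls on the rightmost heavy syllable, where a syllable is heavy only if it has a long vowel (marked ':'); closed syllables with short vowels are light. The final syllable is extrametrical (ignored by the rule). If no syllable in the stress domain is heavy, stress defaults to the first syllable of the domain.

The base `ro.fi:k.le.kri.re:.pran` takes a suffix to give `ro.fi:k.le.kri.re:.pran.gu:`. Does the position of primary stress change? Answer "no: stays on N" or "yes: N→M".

no: stays on 5

Base `ro.fi:k.le.kri.re:.pran` (6 syllables):
  The final syllable (6, pran) is extrametrical; the stress domain is syllables 1–5.
  Weights: 1 ro L, 2 fi:k H, 3 le L, 4 kri L, 5 re: H.
  Heavy syllables in the domain: 2, 5. The rightmost is syllable 5 (re:).
  → primary stress on syllable 5.
Suffixed `ro.fi:k.le.kri.re:.pran.gu:` (7 syllables):
  The final syllable (7, gu:) is extrametrical; the stress domain is syllables 1–6.
  Weights: 1 ro L, 2 fi:k H, 3 le L, 4 kri L, 5 re: H, 6 pran L.
  Heavy syllables in the domain: 2, 5. The rightmost is syllable 5 (re:).
  → primary stress on syllable 5.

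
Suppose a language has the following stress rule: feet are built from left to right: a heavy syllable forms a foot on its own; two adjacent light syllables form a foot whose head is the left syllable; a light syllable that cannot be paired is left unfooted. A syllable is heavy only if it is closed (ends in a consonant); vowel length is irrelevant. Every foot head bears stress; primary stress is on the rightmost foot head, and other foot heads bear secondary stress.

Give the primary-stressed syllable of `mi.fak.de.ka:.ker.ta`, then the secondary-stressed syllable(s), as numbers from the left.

primary 5, secondary 2, 3

Weights: 1 mi L, 2 fak H, 3 de L, 4 ka: L, 5 ker H, 6 ta L.
Parse left to right (heavy = foot alone; LL = one foot; stranded L unfooted): mi (ˈfak) (ˈde.ka:) (ˈker) ta.
Foot heads: 2, 3, 5.
Primary stress on the rightmost head = syllable 5.
Secondary stress on 2, 3: mi.ˌfak.ˌde.ka:.ˈker.ta.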